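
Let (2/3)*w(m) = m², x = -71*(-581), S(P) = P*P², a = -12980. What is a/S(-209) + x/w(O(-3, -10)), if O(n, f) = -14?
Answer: 4890880087/34857438 ≈ 140.31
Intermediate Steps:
S(P) = P³
x = 41251
w(m) = 3*m²/2
a/S(-209) + x/w(O(-3, -10)) = -12980/((-209)³) + 41251/(((3/2)*(-14)²)) = -12980/(-9129329) + 41251/(((3/2)*196)) = -12980*(-1/9129329) + 41251/294 = 1180/829939 + 41251*(1/294) = 1180/829939 + 5893/42 = 4890880087/34857438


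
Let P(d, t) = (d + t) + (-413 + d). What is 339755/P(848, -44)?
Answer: 339755/1239 ≈ 274.22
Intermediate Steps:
P(d, t) = -413 + t + 2*d
339755/P(848, -44) = 339755/(-413 - 44 + 2*848) = 339755/(-413 - 44 + 1696) = 339755/1239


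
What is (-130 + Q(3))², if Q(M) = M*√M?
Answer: 16927 - 780*√3 ≈ 15576.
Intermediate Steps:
Q(M) = M^(3/2)
(-130 + Q(3))² = (-130 + 3^(3/2))² = (-130 + 3*√3)²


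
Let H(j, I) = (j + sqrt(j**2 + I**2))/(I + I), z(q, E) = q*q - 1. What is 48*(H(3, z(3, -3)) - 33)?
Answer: -1575 + 3*sqrt(73) ≈ -1549.4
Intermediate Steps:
z(q, E) = -1 + q**2 (z(q, E) = q**2 - 1 = -1 + q**2)
H(j, I) = (j + sqrt(I**2 + j**2))/(2*I) (H(j, I) = (j + sqrt(I**2 + j**2))/((2*I)) = (j + sqrt(I**2 + j**2))*(1/(2*I)) = (j + sqrt(I**2 + j**2))/(2*I))
48*(H(3, z(3, -3)) - 33) = 48*((3 + sqrt((-1 + 3**2)**2 + 3**2))/(2*(-1 + 3**2)) - 33) = 48*((3 + sqrt((-1 + 9)**2 + 9))/(2*(-1 + 9)) - 33) = 48*((1/2)*(3 + sqrt(8**2 + 9))/8 - 33) = 48*((1/2)*(1/8)*(3 + sqrt(64 + 9)) - 33) = 48*((1/2)*(1/8)*(3 + sqrt(73)) - 33) = 48*((3/16 + sqrt(73)/16) - 33) = 48*(-525/16 + sqrt(73)/16) = -1575 + 3*sqrt(73)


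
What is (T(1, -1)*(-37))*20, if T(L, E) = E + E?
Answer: 1480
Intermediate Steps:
T(L, E) = 2*E
(T(1, -1)*(-37))*20 = ((2*(-1))*(-37))*20 = -2*(-37)*20 = 74*20 = 1480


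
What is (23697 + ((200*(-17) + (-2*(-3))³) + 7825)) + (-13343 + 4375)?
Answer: 19370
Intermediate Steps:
(23697 + ((200*(-17) + (-2*(-3))³) + 7825)) + (-13343 + 4375) = (23697 + ((-3400 + 6³) + 7825)) - 8968 = (23697 + ((-3400 + 216) + 7825)) - 8968 = (23697 + (-3184 + 7825)) - 8968 = (23697 + 4641) - 8968 = 28338 - 8968 = 19370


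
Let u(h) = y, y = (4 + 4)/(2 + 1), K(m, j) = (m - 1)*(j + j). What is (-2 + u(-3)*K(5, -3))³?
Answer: -287496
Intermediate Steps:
K(m, j) = 2*j*(-1 + m) (K(m, j) = (-1 + m)*(2*j) = 2*j*(-1 + m))
y = 8/3 ≈ 2.6667
u(h) = 8/3
(-2 + u(-3)*K(5, -3))³ = (-2 + 8*(2*(-3)*(-1 + 5))/3)³ = (-2 + 8*(2*(-3)*4)/3)³ = (-2 + (8/3)*(-24))³ = (-2 - 64)³ = (-66)³ = -287496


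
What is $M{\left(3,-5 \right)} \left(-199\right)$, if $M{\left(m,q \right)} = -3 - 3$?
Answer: $1194$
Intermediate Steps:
$M{\left(m,q \right)} = -6$
$M{\left(3,-5 \right)} \left(-199\right) = \left(-6\right) \left(-199\right) = 1194$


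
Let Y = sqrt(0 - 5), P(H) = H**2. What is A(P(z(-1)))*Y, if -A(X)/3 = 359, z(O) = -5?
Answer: -1077*I*sqrt(5) ≈ -2408.2*I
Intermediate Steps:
Y = I*sqrt(5) (Y = sqrt(-5) = I*sqrt(5) ≈ 2.2361*I)
A(X) = -1077 (A(X) = -3*359 = -1077)
A(P(z(-1)))*Y = -1077*I*sqrt(5)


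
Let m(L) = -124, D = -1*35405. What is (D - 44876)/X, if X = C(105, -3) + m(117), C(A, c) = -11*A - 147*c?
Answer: 80281/838 ≈ 95.801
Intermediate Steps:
D = -35405
C(A, c) = -147*c - 11*A
X = -838 (X = (-147*(-3) - 11*105) - 124 = (441 - 1155) - 124 = -714 - 124 = -838)
(D - 44876)/X = (-35405 - 44876)/(-838) = -80281*(-1/838) = 80281/838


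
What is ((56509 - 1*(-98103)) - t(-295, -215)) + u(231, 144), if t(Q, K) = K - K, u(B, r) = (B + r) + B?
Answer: 155218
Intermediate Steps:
u(B, r) = r + 2*B
t(Q, K) = 0
((56509 - 1*(-98103)) - t(-295, -215)) + u(231, 144) = ((56509 - 1*(-98103)) - 1*0) + (144 + 2*231) = ((56509 + 98103) + 0) + (144 + 462) = (154612 + 0) + 606 = 154612 + 606 = 155218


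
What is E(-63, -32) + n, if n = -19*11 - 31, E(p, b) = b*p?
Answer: 1776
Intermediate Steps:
n = -240 (n = -209 - 31 = -240)
E(-63, -32) + n = -32*(-63) - 240 = 2016 - 240 = 1776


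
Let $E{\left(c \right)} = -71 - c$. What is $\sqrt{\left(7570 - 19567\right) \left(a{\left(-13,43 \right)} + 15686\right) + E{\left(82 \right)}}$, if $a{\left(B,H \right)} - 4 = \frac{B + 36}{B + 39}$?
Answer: $\frac{3 i \sqrt{14139193146}}{26} \approx 13720.0 i$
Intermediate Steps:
$a{\left(B,H \right)} = 4 + \frac{36 + B}{39 + B}$ ($a{\left(B,H \right)} = 4 + \frac{B + 36}{B + 39} = 4 + \frac{36 + B}{39 + B}$)
$\sqrt{\left(7570 - 19567\right) \left(a{\left(-13,43 \right)} + 15686\right) + E{\left(82 \right)}} = \sqrt{\left(7570 - 19567\right) \left(\frac{192 + 5 \left(-13\right)}{39 - 13} + 15686\right) - 153} = \sqrt{- 11997 \left(\frac{192 - 65}{26} + 15686\right) - 153} = \sqrt{- 11997 \left(\frac{1}{26} \cdot 127 + 15686\right) - 153} = \sqrt{- 11997 \left(\frac{127}{26} + 15686\right) - 153} = \sqrt{\left(-11997\right) \frac{407963}{26} - 153} = \sqrt{- \frac{4894332111}{26} - 153} = \sqrt{- \frac{4894336089}{26}} = \frac{3 i \sqrt{14139193146}}{26}$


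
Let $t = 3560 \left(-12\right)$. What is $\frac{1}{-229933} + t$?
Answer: $- \frac{9822737761}{229933} \approx -42720.0$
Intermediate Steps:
$t = -42720$
$\frac{1}{-229933} + t = \frac{1}{-229933} - 42720 = - \frac{1}{229933} - 42720 = - \frac{9822737761}{229933}$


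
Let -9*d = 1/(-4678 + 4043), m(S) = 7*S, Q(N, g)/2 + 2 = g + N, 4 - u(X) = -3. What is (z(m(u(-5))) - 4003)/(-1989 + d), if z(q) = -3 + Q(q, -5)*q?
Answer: -314325/5683567 ≈ -0.055304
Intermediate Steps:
u(X) = 7 (u(X) = 4 - 1*(-3) = 4 + 3 = 7)
Q(N, g) = -4 + 2*N + 2*g (Q(N, g) = -4 + 2*(g + N) = -4 + 2*(N + g) = -4 + (2*N + 2*g) = -4 + 2*N + 2*g)
z(q) = -3 + q*(-14 + 2*q) (z(q) = -3 + (-4 + 2*q + 2*(-5))*q = -3 + (-4 + 2*q - 10)*q = -3 + (-14 + 2*q)*q = -3 + q*(-14 + 2*q))
d = 1/5715 (d = -1/(9*(-4678 + 4043)) = -1/9/(-635) = -1/9*(-1/635) = 1/5715 ≈ 0.00017498)
(z(m(u(-5))) - 4003)/(-1989 + d) = ((-3 + 2*(7*7)*(-7 + 7*7)) - 4003)/(-1989 + 1/5715) = ((-3 + 2*49*(-7 + 49)) - 4003)/(-11367134/5715) = ((-3 + 2*49*42) - 4003)*(-5715/11367134) = ((-3 + 4116) - 4003)*(-5715/11367134) = (4113 - 4003)*(-5715/11367134) = 110*(-5715/11367134) = -314325/5683567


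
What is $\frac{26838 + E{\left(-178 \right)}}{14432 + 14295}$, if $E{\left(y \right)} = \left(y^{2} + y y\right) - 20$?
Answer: $\frac{90186}{28727} \approx 3.1394$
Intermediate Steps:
$E{\left(y \right)} = -20 + 2 y^{2}$ ($E{\left(y \right)} = \left(y^{2} + y^{2}\right) - 20 = 2 y^{2} - 20 = -20 + 2 y^{2}$)
$\frac{26838 + E{\left(-178 \right)}}{14432 + 14295} = \frac{26838 - \left(20 - 2 \left(-178\right)^{2}\right)}{14432 + 14295} = \frac{26838 + \left(-20 + 2 \cdot 31684\right)}{28727} = \left(26838 + \left(-20 + 63368\right)\right) \frac{1}{28727} = \left(26838 + 63348\right) \frac{1}{28727} = 90186 \cdot \frac{1}{28727} = \frac{90186}{28727}$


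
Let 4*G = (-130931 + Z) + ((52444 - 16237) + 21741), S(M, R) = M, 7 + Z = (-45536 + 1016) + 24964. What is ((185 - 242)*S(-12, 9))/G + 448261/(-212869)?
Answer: -21033586045/9850087237 ≈ -2.1354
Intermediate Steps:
Z = -19563 (Z = -7 + ((-45536 + 1016) + 24964) = -7 + (-44520 + 24964) = -7 - 19556 = -19563)
G = -46273/2 (G = ((-130931 - 19563) + ((52444 - 16237) + 21741))/4 = (-150494 + (36207 + 21741))/4 = (-150494 + 57948)/4 = (1/4)*(-92546) = -46273/2 ≈ -23137.)
((185 - 242)*S(-12, 9))/G + 448261/(-212869) = ((185 - 242)*(-12))/(-46273/2) + 448261/(-212869) = -57*(-12)*(-2/46273) + 448261*(-1/212869) = 684*(-2/46273) - 448261/212869 = -1368/46273 - 448261/212869 = -21033586045/9850087237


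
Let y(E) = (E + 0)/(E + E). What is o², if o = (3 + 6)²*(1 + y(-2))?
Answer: 59049/4 ≈ 14762.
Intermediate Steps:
y(E) = ½ (y(E) = E/((2*E)) = E*(1/(2*E)) = ½)
o = 243/2 (o = (3 + 6)²*(1 + ½) = 9²*(3/2) = 81*(3/2) = 243/2 ≈ 121.50)
o² = (243/2)² = 59049/4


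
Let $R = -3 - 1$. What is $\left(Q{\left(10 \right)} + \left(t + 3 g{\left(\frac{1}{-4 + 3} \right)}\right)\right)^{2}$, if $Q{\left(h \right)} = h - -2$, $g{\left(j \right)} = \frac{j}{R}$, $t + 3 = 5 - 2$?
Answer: $\frac{2601}{16} \approx 162.56$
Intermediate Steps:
$R = -4$ ($R = -3 - 1 = -4$)
$t = 0$ ($t = -3 + \left(5 - 2\right) = -3 + 3 = 0$)
$g{\left(j \right)} = - \frac{j}{4}$ ($g{\left(j \right)} = \frac{j}{-4} = j \left(- \frac{1}{4}\right) = - \frac{j}{4}$)
$Q{\left(h \right)} = 2 + h$ ($Q{\left(h \right)} = h + 2 = 2 + h$)
$\left(Q{\left(10 \right)} + \left(t + 3 g{\left(\frac{1}{-4 + 3} \right)}\right)\right)^{2} = \left(\left(2 + 10\right) + \left(0 + 3 \left(- \frac{1}{4 \left(-4 + 3\right)}\right)\right)\right)^{2} = \left(12 + \left(0 + 3 \left(- \frac{1}{4 \left(-1\right)}\right)\right)\right)^{2} = \left(12 + \left(0 + 3 \left(\left(- \frac{1}{4}\right) \left(-1\right)\right)\right)\right)^{2} = \left(12 + \left(0 + 3 \cdot \frac{1}{4}\right)\right)^{2} = \left(12 + \left(0 + \frac{3}{4}\right)\right)^{2} = \left(12 + \frac{3}{4}\right)^{2} = \left(\frac{51}{4}\right)^{2} = \frac{2601}{16}$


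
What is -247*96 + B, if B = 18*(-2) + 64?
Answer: -23684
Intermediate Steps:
B = 28 (B = -36 + 64 = 28)
-247*96 + B = -247*96 + 28 = -23712 + 28 = -23684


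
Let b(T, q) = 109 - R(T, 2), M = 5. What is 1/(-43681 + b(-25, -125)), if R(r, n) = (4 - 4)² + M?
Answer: -1/43577 ≈ -2.2948e-5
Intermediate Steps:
R(r, n) = 5 (R(r, n) = (4 - 4)² + 5 = 0² + 5 = 0 + 5 = 5)
b(T, q) = 104 (b(T, q) = 109 - 1*5 = 109 - 5 = 104)
1/(-43681 + b(-25, -125)) = 1/(-43681 + 104) = 1/(-43577) = -1/43577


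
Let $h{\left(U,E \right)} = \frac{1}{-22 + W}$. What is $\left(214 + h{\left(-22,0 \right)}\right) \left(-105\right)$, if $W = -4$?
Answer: $- \frac{584115}{26} \approx -22466.0$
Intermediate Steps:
$h{\left(U,E \right)} = - \frac{1}{26}$ ($h{\left(U,E \right)} = \frac{1}{-22 - 4} = \frac{1}{-26} = - \frac{1}{26}$)
$\left(214 + h{\left(-22,0 \right)}\right) \left(-105\right) = \left(214 - \frac{1}{26}\right) \left(-105\right) = \frac{5563}{26} \left(-105\right) = - \frac{584115}{26}$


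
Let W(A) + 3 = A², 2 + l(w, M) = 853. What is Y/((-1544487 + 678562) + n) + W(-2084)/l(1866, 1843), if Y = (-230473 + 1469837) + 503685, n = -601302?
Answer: 6370761289332/1248610177 ≈ 5102.3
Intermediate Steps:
Y = 1743049 (Y = 1239364 + 503685 = 1743049)
l(w, M) = 851 (l(w, M) = -2 + 853 = 851)
W(A) = -3 + A²
Y/((-1544487 + 678562) + n) + W(-2084)/l(1866, 1843) = 1743049/((-1544487 + 678562) - 601302) + (-3 + (-2084)²)/851 = 1743049/(-865925 - 601302) + (-3 + 4343056)*(1/851) = 1743049/(-1467227) + 4343053*(1/851) = 1743049*(-1/1467227) + 4343053/851 = -1743049/1467227 + 4343053/851 = 6370761289332/1248610177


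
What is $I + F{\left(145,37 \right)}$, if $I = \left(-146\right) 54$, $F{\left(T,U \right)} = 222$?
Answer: $-7662$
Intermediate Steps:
$I = -7884$
$I + F{\left(145,37 \right)} = -7884 + 222 = -7662$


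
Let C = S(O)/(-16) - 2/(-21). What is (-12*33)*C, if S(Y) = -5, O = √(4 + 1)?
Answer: -4521/28 ≈ -161.46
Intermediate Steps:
O = √5 ≈ 2.2361
C = 137/336 (C = -5/(-16) - 2/(-21) = -5*(-1/16) - 2*(-1/21) = 5/16 + 2/21 = 137/336 ≈ 0.40774)
(-12*33)*C = -12*33*(137/336) = -396*137/336 = -4521/28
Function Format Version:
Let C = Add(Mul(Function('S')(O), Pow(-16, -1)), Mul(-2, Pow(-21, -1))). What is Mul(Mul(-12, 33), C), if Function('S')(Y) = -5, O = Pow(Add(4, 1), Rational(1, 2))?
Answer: Rational(-4521, 28) ≈ -161.46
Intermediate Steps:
O = Pow(5, Rational(1, 2)) ≈ 2.2361
C = Rational(137, 336) (C = Add(Mul(-5, Pow(-16, -1)), Mul(-2, Pow(-21, -1))) = Add(Mul(-5, Rational(-1, 16)), Mul(-2, Rational(-1, 21))) = Add(Rational(5, 16), Rational(2, 21)) = Rational(137, 336) ≈ 0.40774)
Mul(Mul(-12, 33), C) = Mul(Mul(-12, 33), Rational(137, 336)) = Mul(-396, Rational(137, 336)) = Rational(-4521, 28)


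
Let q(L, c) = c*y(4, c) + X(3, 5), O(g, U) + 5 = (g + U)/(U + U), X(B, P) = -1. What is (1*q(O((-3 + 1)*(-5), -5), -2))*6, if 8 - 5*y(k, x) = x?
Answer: -30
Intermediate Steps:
y(k, x) = 8/5 - x/5
O(g, U) = -5 + (U + g)/(2*U) (O(g, U) = -5 + (g + U)/(U + U) = -5 + (U + g)/((2*U)) = -5 + (U + g)*(1/(2*U)) = -5 + (U + g)/(2*U))
q(L, c) = -1 + c*(8/5 - c/5) (q(L, c) = c*(8/5 - c/5) - 1 = -1 + c*(8/5 - c/5))
(1*q(O((-3 + 1)*(-5), -5), -2))*6 = (1*(-1 - ⅕*(-2)*(-8 - 2)))*6 = (1*(-1 - ⅕*(-2)*(-10)))*6 = (1*(-1 - 4))*6 = (1*(-5))*6 = -5*6 = -30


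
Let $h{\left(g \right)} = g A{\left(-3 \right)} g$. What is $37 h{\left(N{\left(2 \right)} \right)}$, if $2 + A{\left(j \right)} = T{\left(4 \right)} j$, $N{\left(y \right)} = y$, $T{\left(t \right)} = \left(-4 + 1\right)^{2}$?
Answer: $-4292$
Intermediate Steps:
$T{\left(t \right)} = 9$ ($T{\left(t \right)} = \left(-3\right)^{2} = 9$)
$A{\left(j \right)} = -2 + 9 j$
$h{\left(g \right)} = - 29 g^{2}$ ($h{\left(g \right)} = g \left(-2 + 9 \left(-3\right)\right) g = g \left(-2 - 27\right) g = g \left(-29\right) g = - 29 g g = - 29 g^{2}$)
$37 h{\left(N{\left(2 \right)} \right)} = 37 \left(- 29 \cdot 2^{2}\right) = 37 \left(\left(-29\right) 4\right) = 37 \left(-116\right) = -4292$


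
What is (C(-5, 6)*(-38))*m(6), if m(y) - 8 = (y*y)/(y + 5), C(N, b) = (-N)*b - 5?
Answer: -117800/11 ≈ -10709.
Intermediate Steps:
C(N, b) = -5 - N*b (C(N, b) = -N*b - 5 = -5 - N*b)
m(y) = 8 + y²/(5 + y) (m(y) = 8 + (y*y)/(y + 5) = 8 + y²/(5 + y))
(C(-5, 6)*(-38))*m(6) = ((-5 - 1*(-5)*6)*(-38))*((40 + 6² + 8*6)/(5 + 6)) = ((-5 + 30)*(-38))*((40 + 36 + 48)/11) = (25*(-38))*((1/11)*124) = -950*124/11 = -117800/11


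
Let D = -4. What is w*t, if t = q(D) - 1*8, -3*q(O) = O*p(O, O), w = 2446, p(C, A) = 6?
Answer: 0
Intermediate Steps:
q(O) = -2*O (q(O) = -O*6/3 = -2*O)
t = 0 (t = -2*(-4) - 1*8 = 8 - 8 = 0)
w*t = 2446*0 = 0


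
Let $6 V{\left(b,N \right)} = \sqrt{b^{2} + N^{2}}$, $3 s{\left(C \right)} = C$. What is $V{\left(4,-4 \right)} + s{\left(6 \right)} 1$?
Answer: $2 + \frac{2 \sqrt{2}}{3} \approx 2.9428$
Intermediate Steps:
$s{\left(C \right)} = \frac{C}{3}$
$V{\left(b,N \right)} = \frac{\sqrt{N^{2} + b^{2}}}{6}$ ($V{\left(b,N \right)} = \frac{\sqrt{b^{2} + N^{2}}}{6} = \frac{\sqrt{N^{2} + b^{2}}}{6}$)
$V{\left(4,-4 \right)} + s{\left(6 \right)} 1 = \frac{\sqrt{\left(-4\right)^{2} + 4^{2}}}{6} + \frac{1}{3} \cdot 6 \cdot 1 = \frac{\sqrt{16 + 16}}{6} + 2 \cdot 1 = \frac{\sqrt{32}}{6} + 2 = \frac{4 \sqrt{2}}{6} + 2 = \frac{2 \sqrt{2}}{3} + 2 = 2 + \frac{2 \sqrt{2}}{3}$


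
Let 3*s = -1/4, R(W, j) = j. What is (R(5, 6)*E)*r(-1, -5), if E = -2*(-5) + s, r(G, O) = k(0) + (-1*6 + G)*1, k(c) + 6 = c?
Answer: -1547/2 ≈ -773.50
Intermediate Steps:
s = -1/12 (s = (-1/4)/3 = (-1*1/4)/3 = (1/3)*(-1/4) = -1/12 ≈ -0.083333)
k(c) = -6 + c
r(G, O) = -12 + G (r(G, O) = (-6 + 0) + (-1*6 + G)*1 = -6 + (-6 + G)*1 = -6 + (-6 + G) = -12 + G)
E = 119/12 (E = -2*(-5) - 1/12 = 10 - 1/12 = 119/12 ≈ 9.9167)
(R(5, 6)*E)*r(-1, -5) = (6*(119/12))*(-12 - 1) = (119/2)*(-13) = -1547/2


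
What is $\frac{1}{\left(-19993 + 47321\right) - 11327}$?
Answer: $\frac{1}{16001} \approx 6.2496 \cdot 10^{-5}$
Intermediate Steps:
$\frac{1}{\left(-19993 + 47321\right) - 11327} = \frac{1}{27328 - 11327} = \frac{1}{16001}$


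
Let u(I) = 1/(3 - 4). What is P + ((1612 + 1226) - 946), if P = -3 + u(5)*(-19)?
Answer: 1908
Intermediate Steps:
u(I) = -1 (u(I) = 1/(-1) = -1)
P = 16 (P = -3 - 1*(-19) = -3 + 19 = 16)
P + ((1612 + 1226) - 946) = 16 + ((1612 + 1226) - 946) = 16 + (2838 - 946) = 16 + 1892 = 1908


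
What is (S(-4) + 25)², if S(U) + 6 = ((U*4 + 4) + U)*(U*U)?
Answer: 56169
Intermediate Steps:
S(U) = -6 + U²*(4 + 5*U) (S(U) = -6 + ((U*4 + 4) + U)*(U*U) = -6 + ((4*U + 4) + U)*U² = -6 + ((4 + 4*U) + U)*U² = -6 + (4 + 5*U)*U² = -6 + U²*(4 + 5*U))
(S(-4) + 25)² = ((-6 + 4*(-4)² + 5*(-4)³) + 25)² = ((-6 + 4*16 + 5*(-64)) + 25)² = ((-6 + 64 - 320) + 25)² = (-262 + 25)² = (-237)² = 56169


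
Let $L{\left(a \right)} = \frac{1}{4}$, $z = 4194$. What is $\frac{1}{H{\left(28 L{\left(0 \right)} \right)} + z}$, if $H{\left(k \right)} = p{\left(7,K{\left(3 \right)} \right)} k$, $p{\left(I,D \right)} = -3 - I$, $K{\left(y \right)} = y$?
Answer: $\frac{1}{4124} \approx 0.00024248$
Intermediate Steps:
$L{\left(a \right)} = \frac{1}{4}$
$H{\left(k \right)} = - 10 k$ ($H{\left(k \right)} = \left(-3 - 7\right) k = - 10 k$)
$\frac{1}{H{\left(28 L{\left(0 \right)} \right)} + z} = \frac{1}{- 10 \cdot 28 \cdot \frac{1}{4} + 4194} = \frac{1}{\left(-10\right) 7 + 4194} = \frac{1}{-70 + 4194} = \frac{1}{4124}$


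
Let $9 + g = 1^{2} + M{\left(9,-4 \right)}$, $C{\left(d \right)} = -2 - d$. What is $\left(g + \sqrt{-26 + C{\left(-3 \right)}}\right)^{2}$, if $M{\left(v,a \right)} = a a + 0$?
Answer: $39 + 80 i \approx 39.0 + 80.0 i$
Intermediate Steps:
$M{\left(v,a \right)} = a^{2}$ ($M{\left(v,a \right)} = a^{2} + 0 = a^{2}$)
$g = 8$ ($g = -9 + \left(1^{2} + \left(-4\right)^{2}\right) = -9 + \left(1 + 16\right) = -9 + 17 = 8$)
$\left(g + \sqrt{-26 + C{\left(-3 \right)}}\right)^{2} = \left(8 + \sqrt{-26 - -1}\right)^{2} = \left(8 + \sqrt{-26 + \left(-2 + 3\right)}\right)^{2} = \left(8 + \sqrt{-26 + 1}\right)^{2} = \left(8 + \sqrt{-25}\right)^{2} = \left(8 + 5 i\right)^{2}$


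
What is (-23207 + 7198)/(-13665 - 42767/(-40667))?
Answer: 93005429/79381684 ≈ 1.1716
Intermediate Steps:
(-23207 + 7198)/(-13665 - 42767/(-40667)) = -16009/(-13665 - 42767*(-1/40667)) = -16009/(-13665 + 42767/40667) = -16009/(-555671788/40667) = -16009*(-40667/555671788) = 93005429/79381684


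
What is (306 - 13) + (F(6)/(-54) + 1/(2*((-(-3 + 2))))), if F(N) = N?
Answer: 5281/18 ≈ 293.39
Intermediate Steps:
(306 - 13) + (F(6)/(-54) + 1/(2*((-(-3 + 2))))) = (306 - 13) + (6/(-54) + 1/(2*((-(-3 + 2))))) = 293 + (6*(-1/54) + 1/(2*((-1*(-1))))) = 293 + (-1/9 + (1/2)/1) = 293 + (-1/9 + (1/2)*1) = 293 + (-1/9 + 1/2) = 293 + 7/18 = 5281/18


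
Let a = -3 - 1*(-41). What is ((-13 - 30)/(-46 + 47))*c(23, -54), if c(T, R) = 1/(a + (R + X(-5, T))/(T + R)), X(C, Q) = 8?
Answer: -1333/1224 ≈ -1.0891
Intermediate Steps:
a = 38 (a = -3 + 41 = 38)
c(T, R) = 1/(38 + (8 + R)/(R + T)) (c(T, R) = 1/(38 + (R + 8)/(T + R)) = 1/(38 + (8 + R)/(R + T)))
((-13 - 30)/(-46 + 47))*c(23, -54) = ((-13 - 30)/(-46 + 47))*((-54 + 23)/(8 + 38*23 + 39*(-54))) = (-43/1)*(-31/(8 + 874 - 2106)) = (-43*1)*(-31/(-1224)) = -(-43)*(-31)/1224 = -43*31/1224 = -1333/1224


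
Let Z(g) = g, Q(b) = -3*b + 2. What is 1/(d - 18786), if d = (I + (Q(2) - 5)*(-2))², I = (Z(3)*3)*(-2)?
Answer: -1/18786 ≈ -5.3231e-5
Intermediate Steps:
Q(b) = 2 - 3*b
I = -18 (I = (3*3)*(-2) = 9*(-2) = -18)
d = 0 (d = (-18 + ((2 - 3*2) - 5)*(-2))² = (-18 + ((2 - 6) - 5)*(-2))² = (-18 + (-4 - 5)*(-2))² = (-18 - 9*(-2))² = (-18 + 18)² = 0² = 0)
1/(d - 18786) = 1/(0 - 18786) = 1/(-18786) = -1/18786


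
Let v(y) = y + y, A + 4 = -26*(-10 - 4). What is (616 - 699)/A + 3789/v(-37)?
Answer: -685091/13320 ≈ -51.433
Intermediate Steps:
A = 360 (A = -4 - 26*(-10 - 4) = -4 - 26*(-14) = -4 + 364 = 360)
v(y) = 2*y
(616 - 699)/A + 3789/v(-37) = (616 - 699)/360 + 3789/((2*(-37))) = -83*1/360 + 3789/(-74) = -83/360 + 3789*(-1/74) = -83/360 - 3789/74 = -685091/13320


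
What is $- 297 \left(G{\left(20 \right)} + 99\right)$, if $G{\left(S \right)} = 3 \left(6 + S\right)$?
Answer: $-52569$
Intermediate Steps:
$G{\left(S \right)} = 18 + 3 S$
$- 297 \left(G{\left(20 \right)} + 99\right) = - 297 \left(\left(18 + 3 \cdot 20\right) + 99\right) = - 297 \left(\left(18 + 60\right) + 99\right) = - 297 \left(78 + 99\right) = \left(-297\right) 177 = -52569$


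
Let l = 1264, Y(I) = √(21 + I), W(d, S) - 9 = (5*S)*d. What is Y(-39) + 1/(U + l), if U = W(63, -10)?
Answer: -1/1877 + 3*I*√2 ≈ -0.00053276 + 4.2426*I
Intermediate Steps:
W(d, S) = 9 + 5*S*d (W(d, S) = 9 + (5*S)*d = 9 + 5*S*d)
U = -3141 (U = 9 + 5*(-10)*63 = 9 - 3150 = -3141)
Y(-39) + 1/(U + l) = √(21 - 39) + 1/(-3141 + 1264) = √(-18) + 1/(-1877) = 3*I*√2 - 1/1877 = -1/1877 + 3*I*√2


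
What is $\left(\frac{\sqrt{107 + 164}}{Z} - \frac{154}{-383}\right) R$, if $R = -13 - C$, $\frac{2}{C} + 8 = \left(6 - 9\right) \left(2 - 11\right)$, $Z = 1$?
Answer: $- \frac{38346}{7277} - \frac{249 \sqrt{271}}{19} \approx -221.01$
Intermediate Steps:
$C = \frac{2}{19}$ ($C = \frac{2}{-8 + \left(6 - 9\right) \left(2 - 11\right)} = \frac{2}{-8 - -27} = \frac{2}{-8 + 27} = \frac{2}{19} \approx 0.10526$)
$R = - \frac{249}{19}$ ($R = -13 - \frac{2}{19} = - \frac{249}{19} \approx -13.105$)
$\left(\frac{\sqrt{107 + 164}}{Z} - \frac{154}{-383}\right) R = \left(\frac{\sqrt{107 + 164}}{1} - \frac{154}{-383}\right) \left(- \frac{249}{19}\right) = \left(\sqrt{271} \cdot 1 - - \frac{154}{383}\right) \left(- \frac{249}{19}\right) = \left(\sqrt{271} + \frac{154}{383}\right) \left(- \frac{249}{19}\right) = \left(\frac{154}{383} + \sqrt{271}\right) \left(- \frac{249}{19}\right) = - \frac{38346}{7277} - \frac{249 \sqrt{271}}{19}$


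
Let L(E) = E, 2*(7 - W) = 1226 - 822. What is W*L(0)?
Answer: 0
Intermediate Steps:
W = -195 (W = 7 - (1226 - 822)/2 = 7 - 1/2*404 = 7 - 202 = -195)
W*L(0) = -195*0 = 0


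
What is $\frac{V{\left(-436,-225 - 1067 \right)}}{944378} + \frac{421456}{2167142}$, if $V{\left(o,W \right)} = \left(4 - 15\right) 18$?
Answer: $\frac{99396170063}{511650306919} \approx 0.19427$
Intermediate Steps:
$V{\left(o,W \right)} = -198$ ($V{\left(o,W \right)} = \left(-11\right) 18 = -198$)
$\frac{V{\left(-436,-225 - 1067 \right)}}{944378} + \frac{421456}{2167142} = - \frac{198}{944378} + \frac{421456}{2167142} = \left(-198\right) \frac{1}{944378} + 421456 \cdot \frac{1}{2167142} = - \frac{99}{472189} + \frac{210728}{1083571} = \frac{99396170063}{511650306919}$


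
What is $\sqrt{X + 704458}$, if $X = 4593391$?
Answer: $\sqrt{5297849} \approx 2301.7$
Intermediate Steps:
$\sqrt{X + 704458} = \sqrt{4593391 + 704458} = \sqrt{5297849}$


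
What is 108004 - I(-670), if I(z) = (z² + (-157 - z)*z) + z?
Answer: 3484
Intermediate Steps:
I(z) = z + z² + z*(-157 - z) (I(z) = (z² + z*(-157 - z)) + z = z + z² + z*(-157 - z))
108004 - I(-670) = 108004 - (-156)*(-670) = 108004 - 1*104520 = 108004 - 104520 = 3484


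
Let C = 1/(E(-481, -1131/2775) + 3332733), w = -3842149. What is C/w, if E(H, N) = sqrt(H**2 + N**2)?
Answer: -2851569673125/36513940454113486241309779 + 12025*sqrt(1171351466)/36513940454113486241309779 ≈ -7.8084e-14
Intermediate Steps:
C = 1/(3332733 + 13*sqrt(1171351466)/925) (C = 1/(sqrt((-481)**2 + (-1131/2775)**2) + 3332733) = 1/(sqrt(231361 + (-1131*1/2775)**2) + 3332733) = 1/(sqrt(231361 + (-377/925)**2) + 3332733) = 1/(sqrt(231361 + 142129/855625) + 3332733) = 1/(sqrt(197958397754/855625) + 3332733) = 1/(13*sqrt(1171351466)/925 + 3332733) = 1/(3332733 + 13*sqrt(1171351466)/925) ≈ 3.0001e-7)
C/w = (2851569673125/9503520153464502871 - 12025*sqrt(1171351466)/9503520153464502871)/(-3842149) = (2851569673125/9503520153464502871 - 12025*sqrt(1171351466)/9503520153464502871)*(-1/3842149) = -2851569673125/36513940454113486241309779 + 12025*sqrt(1171351466)/36513940454113486241309779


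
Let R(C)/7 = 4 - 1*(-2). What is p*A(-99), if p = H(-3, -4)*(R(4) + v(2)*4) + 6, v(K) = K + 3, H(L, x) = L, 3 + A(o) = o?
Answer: 18360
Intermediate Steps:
A(o) = -3 + o
R(C) = 42 (R(C) = 7*(4 - 1*(-2)) = 7*(4 + 2) = 7*6 = 42)
v(K) = 3 + K
p = -180 (p = -3*(42 + (3 + 2)*4) + 6 = -3*(42 + 5*4) + 6 = -3*(42 + 20) + 6 = -3*62 + 6 = -186 + 6 = -180)
p*A(-99) = -180*(-3 - 99) = -180*(-102) = 18360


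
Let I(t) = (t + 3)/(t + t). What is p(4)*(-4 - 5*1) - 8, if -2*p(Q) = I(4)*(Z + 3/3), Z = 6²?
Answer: 2203/16 ≈ 137.69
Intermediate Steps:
Z = 36
I(t) = (3 + t)/(2*t) (I(t) = (3 + t)/((2*t)) = (3 + t)*(1/(2*t)) = (3 + t)/(2*t))
p(Q) = -259/16 (p(Q) = -(½)*(3 + 4)/4*(36 + 3/3)/2 = -(½)*(¼)*7*(36 + 3*(⅓))/2 = -7*(36 + 1)/16 = -7*37/16 = -½*259/8 = -259/16)
p(4)*(-4 - 5*1) - 8 = -259*(-4 - 5*1)/16 - 8 = -259*(-4 - 5)/16 - 8 = -259/16*(-9) - 8 = 2331/16 - 8 = 2203/16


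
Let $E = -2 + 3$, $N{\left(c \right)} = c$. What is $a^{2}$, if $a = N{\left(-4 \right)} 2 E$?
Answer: $64$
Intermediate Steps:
$E = 1$
$a = -8$ ($a = \left(-4\right) 2 \cdot 1 = \left(-8\right) 1 = -8$)
$a^{2} = \left(-8\right)^{2} = 64$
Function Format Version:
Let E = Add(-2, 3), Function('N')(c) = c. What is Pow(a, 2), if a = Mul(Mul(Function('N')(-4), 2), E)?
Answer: 64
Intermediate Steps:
E = 1
a = -8 (a = Mul(Mul(-4, 2), 1) = Mul(-8, 1) = -8)
Pow(a, 2) = Pow(-8, 2) = 64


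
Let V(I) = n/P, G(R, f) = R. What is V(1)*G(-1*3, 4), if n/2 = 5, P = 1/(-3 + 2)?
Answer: 30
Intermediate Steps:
P = -1 (P = 1/(-1) = -1)
n = 10 (n = 2*5 = 10)
V(I) = -10 (V(I) = 10/(-1) = 10*(-1) = -10)
V(1)*G(-1*3, 4) = -(-10)*3 = -10*(-3) = 30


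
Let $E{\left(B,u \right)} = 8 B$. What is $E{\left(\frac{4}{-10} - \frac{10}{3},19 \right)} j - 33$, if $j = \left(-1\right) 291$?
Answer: $\frac{43291}{5} \approx 8658.2$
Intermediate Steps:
$j = -291$
$E{\left(\frac{4}{-10} - \frac{10}{3},19 \right)} j - 33 = 8 \left(\frac{4}{-10} - \frac{10}{3}\right) \left(-291\right) - 33 = 8 \left(4 \left(- \frac{1}{10}\right) - \frac{10}{3}\right) \left(-291\right) - 33 = 8 \left(- \frac{2}{5} - \frac{10}{3}\right) \left(-291\right) - 33 = 8 \left(- \frac{56}{15}\right) \left(-291\right) - 33 = \left(- \frac{448}{15}\right) \left(-291\right) - 33 = \frac{43456}{5} - 33 = \frac{43291}{5}$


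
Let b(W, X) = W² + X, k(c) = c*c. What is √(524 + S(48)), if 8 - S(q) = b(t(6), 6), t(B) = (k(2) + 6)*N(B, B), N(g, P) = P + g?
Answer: I*√13874 ≈ 117.79*I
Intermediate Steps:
k(c) = c²
t(B) = 20*B (t(B) = (2² + 6)*(B + B) = (4 + 6)*(2*B) = 10*(2*B) = 20*B)
b(W, X) = X + W²
S(q) = -14398 (S(q) = 8 - (6 + (20*6)²) = 8 - (6 + 120²) = 8 - (6 + 14400) = 8 - 1*14406 = 8 - 14406 = -14398)
√(524 + S(48)) = √(524 - 14398) = √(-13874) = I*√13874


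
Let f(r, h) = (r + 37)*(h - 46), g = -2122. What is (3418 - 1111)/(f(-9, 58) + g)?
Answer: -2307/1786 ≈ -1.2917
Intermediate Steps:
f(r, h) = (-46 + h)*(37 + r) (f(r, h) = (37 + r)*(-46 + h) = (-46 + h)*(37 + r))
(3418 - 1111)/(f(-9, 58) + g) = (3418 - 1111)/((-1702 - 46*(-9) + 37*58 + 58*(-9)) - 2122) = 2307/((-1702 + 414 + 2146 - 522) - 2122) = 2307/(336 - 2122) = 2307/(-1786) = 2307*(-1/1786) = -2307/1786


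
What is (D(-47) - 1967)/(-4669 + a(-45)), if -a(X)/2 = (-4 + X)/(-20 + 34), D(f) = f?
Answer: 1007/2331 ≈ 0.43200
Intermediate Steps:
a(X) = 4/7 - X/7 (a(X) = -2*(-4 + X)/(-20 + 34) = -2*(-4 + X)/14 = -2*(-2/7 + X/14) = 4/7 - X/7)
(D(-47) - 1967)/(-4669 + a(-45)) = (-47 - 1967)/(-4669 + (4/7 - 1/7*(-45))) = -2014/(-4669 + (4/7 + 45/7)) = -2014/(-4669 + 7) = -2014/(-4662) = -2014*(-1/4662) = 1007/2331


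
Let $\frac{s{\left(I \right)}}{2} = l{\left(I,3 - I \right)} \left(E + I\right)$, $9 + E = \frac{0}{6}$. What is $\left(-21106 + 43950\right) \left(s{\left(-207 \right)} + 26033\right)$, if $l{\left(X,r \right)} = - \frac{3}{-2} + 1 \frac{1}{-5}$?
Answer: $\frac{2909343308}{5} \approx 5.8187 \cdot 10^{8}$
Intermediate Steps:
$E = -9$ ($E = -9 + \frac{0}{6} = -9 + 0 \cdot \frac{1}{6} = -9 + 0 = -9$)
$l{\left(X,r \right)} = \frac{13}{10}$ ($l{\left(X,r \right)} = \left(-3\right) \left(- \frac{1}{2}\right) + 1 \left(- \frac{1}{5}\right) = \frac{3}{2} - \frac{1}{5} = \frac{13}{10}$)
$s{\left(I \right)} = - \frac{117}{5} + \frac{13 I}{5}$ ($s{\left(I \right)} = 2 \frac{13 \left(-9 + I\right)}{10} = 2 \left(- \frac{117}{10} + \frac{13 I}{10}\right) = - \frac{117}{5} + \frac{13 I}{5}$)
$\left(-21106 + 43950\right) \left(s{\left(-207 \right)} + 26033\right) = \left(-21106 + 43950\right) \left(\left(- \frac{117}{5} + \frac{13}{5} \left(-207\right)\right) + 26033\right) = 22844 \left(\left(- \frac{117}{5} - \frac{2691}{5}\right) + 26033\right) = 22844 \left(- \frac{2808}{5} + 26033\right) = 22844 \cdot \frac{127357}{5} = \frac{2909343308}{5}$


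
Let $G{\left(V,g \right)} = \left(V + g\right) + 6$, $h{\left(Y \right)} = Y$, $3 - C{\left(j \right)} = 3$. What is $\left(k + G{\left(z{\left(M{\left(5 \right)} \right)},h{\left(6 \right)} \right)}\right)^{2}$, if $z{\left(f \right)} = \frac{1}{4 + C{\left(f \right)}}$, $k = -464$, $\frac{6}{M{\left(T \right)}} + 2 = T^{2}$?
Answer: $\frac{3265249}{16} \approx 2.0408 \cdot 10^{5}$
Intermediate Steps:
$M{\left(T \right)} = \frac{6}{-2 + T^{2}}$
$C{\left(j \right)} = 0$ ($C{\left(j \right)} = 3 - 3 = 0$)
$z{\left(f \right)} = \frac{1}{4}$ ($z{\left(f \right)} = \frac{1}{4 + 0} = \frac{1}{4}$)
$G{\left(V,g \right)} = 6 + V + g$
$\left(k + G{\left(z{\left(M{\left(5 \right)} \right)},h{\left(6 \right)} \right)}\right)^{2} = \left(-464 + \left(6 + \frac{1}{4} + 6\right)\right)^{2} = \left(-464 + \frac{49}{4}\right)^{2} = \left(- \frac{1807}{4}\right)^{2} = \frac{3265249}{16}$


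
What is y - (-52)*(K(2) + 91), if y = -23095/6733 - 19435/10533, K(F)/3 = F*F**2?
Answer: 423719644730/70918689 ≈ 5974.7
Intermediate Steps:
K(F) = 3*F**3 (K(F) = 3*(F*F**2) = 3*F**3)
y = -374115490/70918689 (y = -23095*1/6733 - 19435*1/10533 = -23095/6733 - 19435/10533 = -374115490/70918689 ≈ -5.2753)
y - (-52)*(K(2) + 91) = -374115490/70918689 - (-52)*(3*2**3 + 91) = -374115490/70918689 - (-52)*(3*8 + 91) = -374115490/70918689 - (-52)*(24 + 91) = -374115490/70918689 - (-52)*115 = -374115490/70918689 - 1*(-5980) = -374115490/70918689 + 5980 = 423719644730/70918689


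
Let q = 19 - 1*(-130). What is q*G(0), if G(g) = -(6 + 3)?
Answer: -1341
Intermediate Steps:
q = 149 (q = 19 + 130 = 149)
G(g) = -9 (G(g) = -1*9 = -9)
q*G(0) = 149*(-9) = -1341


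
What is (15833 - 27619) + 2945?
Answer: -8841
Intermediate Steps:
(15833 - 27619) + 2945 = -11786 + 2945 = -8841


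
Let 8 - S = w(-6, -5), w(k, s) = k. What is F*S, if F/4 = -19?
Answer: -1064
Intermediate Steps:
S = 14 (S = 8 - 1*(-6) = 8 + 6 = 14)
F = -76 (F = 4*(-19) = -76)
F*S = -76*14 = -1064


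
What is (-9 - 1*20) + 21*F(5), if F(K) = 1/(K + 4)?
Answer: -80/3 ≈ -26.667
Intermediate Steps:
F(K) = 1/(4 + K)
(-9 - 1*20) + 21*F(5) = (-9 - 1*20) + 21/(4 + 5) = (-9 - 20) + 21/9 = -29 + 21*(⅑) = -29 + 7/3 = -80/3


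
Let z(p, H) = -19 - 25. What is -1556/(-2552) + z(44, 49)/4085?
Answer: 1560993/2606230 ≈ 0.59895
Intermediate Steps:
z(p, H) = -44
-1556/(-2552) + z(44, 49)/4085 = -1556/(-2552) - 44/4085 = -1556*(-1/2552) - 44*1/4085 = 389/638 - 44/4085 = 1560993/2606230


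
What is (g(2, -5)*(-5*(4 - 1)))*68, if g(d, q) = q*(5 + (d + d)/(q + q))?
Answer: 23460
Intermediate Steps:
g(d, q) = q*(5 + d/q) (g(d, q) = q*(5 + (2*d)/((2*q))) = q*(5 + (2*d)*(1/(2*q))) = q*(5 + d/q))
(g(2, -5)*(-5*(4 - 1)))*68 = ((2 + 5*(-5))*(-5*(4 - 1)))*68 = ((2 - 25)*(-5*3))*68 = -23*(-15)*68 = 345*68 = 23460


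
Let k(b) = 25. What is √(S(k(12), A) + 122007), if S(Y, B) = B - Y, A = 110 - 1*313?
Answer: 3*√13531 ≈ 348.97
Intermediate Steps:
A = -203 (A = 110 - 313 = -203)
√(S(k(12), A) + 122007) = √((-203 - 1*25) + 122007) = √((-203 - 25) + 122007) = √(-228 + 122007) = √121779 = 3*√13531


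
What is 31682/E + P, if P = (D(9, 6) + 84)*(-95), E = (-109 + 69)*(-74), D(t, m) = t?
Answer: -13059959/1480 ≈ -8824.3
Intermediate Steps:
E = 2960 (E = -40*(-74) = 2960)
P = -8835 (P = (9 + 84)*(-95) = 93*(-95) = -8835)
31682/E + P = 31682/2960 - 8835 = 31682*(1/2960) - 8835 = 15841/1480 - 8835 = -13059959/1480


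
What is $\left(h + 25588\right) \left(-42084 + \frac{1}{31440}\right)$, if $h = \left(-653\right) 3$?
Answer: $- \frac{31264025140211}{31440} \approx -9.944 \cdot 10^{8}$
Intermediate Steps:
$h = -1959$
$\left(h + 25588\right) \left(-42084 + \frac{1}{31440}\right) = \left(-1959 + 25588\right) \left(-42084 + \frac{1}{31440}\right) = 23629 \left(-42084 + \frac{1}{31440}\right) = 23629 \left(- \frac{1323120959}{31440}\right) = - \frac{31264025140211}{31440}$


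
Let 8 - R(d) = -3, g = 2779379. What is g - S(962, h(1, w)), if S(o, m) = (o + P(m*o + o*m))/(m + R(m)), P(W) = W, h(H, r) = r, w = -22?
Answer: 30531803/11 ≈ 2.7756e+6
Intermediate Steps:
R(d) = 11 (R(d) = 8 - 1*(-3) = 8 + 3 = 11)
S(o, m) = (o + 2*m*o)/(11 + m) (S(o, m) = (o + (m*o + o*m))/(m + 11) = (o + (m*o + m*o))/(11 + m) = (o + 2*m*o)/(11 + m))
g - S(962, h(1, w)) = 2779379 - 962*(1 + 2*(-22))/(11 - 22) = 2779379 - 962*(1 - 44)/(-11) = 2779379 - 962*(-1)*(-43)/11 = 2779379 - 1*41366/11 = 2779379 - 41366/11 = 30531803/11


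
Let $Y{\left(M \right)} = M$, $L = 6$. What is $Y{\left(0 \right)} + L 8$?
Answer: $48$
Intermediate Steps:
$Y{\left(0 \right)} + L 8 = 0 + 6 \cdot 8 = 0 + 48 = 48$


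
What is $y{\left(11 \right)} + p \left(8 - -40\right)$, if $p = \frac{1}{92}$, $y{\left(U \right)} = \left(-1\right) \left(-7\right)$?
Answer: $\frac{173}{23} \approx 7.5217$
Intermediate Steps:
$y{\left(U \right)} = 7$
$p = \frac{1}{92} \approx 0.01087$
$y{\left(11 \right)} + p \left(8 - -40\right) = 7 + \frac{8 - -40}{92} = 7 + \frac{8 + 40}{92} = 7 + \frac{1}{92} \cdot 48 = 7 + \frac{12}{23} = \frac{173}{23}$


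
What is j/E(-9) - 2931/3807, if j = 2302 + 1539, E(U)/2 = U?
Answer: -543535/2538 ≈ -214.16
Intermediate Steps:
E(U) = 2*U
j = 3841
j/E(-9) - 2931/3807 = 3841/((2*(-9))) - 2931/3807 = 3841/(-18) - 2931*1/3807 = 3841*(-1/18) - 977/1269 = -3841/18 - 977/1269 = -543535/2538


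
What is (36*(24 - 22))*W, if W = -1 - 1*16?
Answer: -1224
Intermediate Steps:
W = -17 (W = -1 - 16 = -17)
(36*(24 - 22))*W = (36*(24 - 22))*(-17) = (36*2)*(-17) = 72*(-17) = -1224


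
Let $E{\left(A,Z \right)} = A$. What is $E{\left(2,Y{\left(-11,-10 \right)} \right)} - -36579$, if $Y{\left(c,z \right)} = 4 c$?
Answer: $36581$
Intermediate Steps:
$E{\left(2,Y{\left(-11,-10 \right)} \right)} - -36579 = 2 - -36579 = 2 + 36579 = 36581$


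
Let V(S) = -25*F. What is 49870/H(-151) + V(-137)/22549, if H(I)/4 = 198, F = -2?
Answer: 562279115/8929404 ≈ 62.969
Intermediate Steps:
V(S) = 50 (V(S) = -25*(-2) = 50)
H(I) = 792 (H(I) = 4*198 = 792)
49870/H(-151) + V(-137)/22549 = 49870/792 + 50/22549 = 49870*(1/792) + 50*(1/22549) = 24935/396 + 50/22549 = 562279115/8929404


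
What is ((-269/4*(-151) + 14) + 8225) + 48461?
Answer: 267419/4 ≈ 66855.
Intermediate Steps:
((-269/4*(-151) + 14) + 8225) + 48461 = ((40619/4 + 14) + 8225) + 48461 = (40675/4 + 8225) + 48461 = 73575/4 + 48461 = 267419/4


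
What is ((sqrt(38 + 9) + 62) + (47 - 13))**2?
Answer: (96 + sqrt(47))**2 ≈ 10579.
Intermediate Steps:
((sqrt(38 + 9) + 62) + (47 - 13))**2 = ((sqrt(47) + 62) + 34)**2 = ((62 + sqrt(47)) + 34)**2 = (96 + sqrt(47))**2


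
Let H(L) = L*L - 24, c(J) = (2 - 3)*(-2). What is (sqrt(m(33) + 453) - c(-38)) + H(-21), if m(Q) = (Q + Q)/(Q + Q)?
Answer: 415 + sqrt(454) ≈ 436.31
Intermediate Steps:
m(Q) = 1 (m(Q) = (2*Q)/((2*Q)) = (2*Q)*(1/(2*Q)) = 1)
c(J) = 2 (c(J) = -1*(-2) = 2)
H(L) = -24 + L**2 (H(L) = L**2 - 24 = -24 + L**2)
(sqrt(m(33) + 453) - c(-38)) + H(-21) = (sqrt(1 + 453) - 1*2) + (-24 + (-21)**2) = (sqrt(454) - 2) + (-24 + 441) = (-2 + sqrt(454)) + 417 = 415 + sqrt(454)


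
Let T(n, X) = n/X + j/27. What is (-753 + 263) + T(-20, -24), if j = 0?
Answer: -2935/6 ≈ -489.17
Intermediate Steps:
T(n, X) = n/X (T(n, X) = n/X + 0/27 = n/X + 0*(1/27) = n/X + 0 = n/X)
(-753 + 263) + T(-20, -24) = (-753 + 263) - 20/(-24) = -490 - 20*(-1/24) = -490 + ⅚ = -2935/6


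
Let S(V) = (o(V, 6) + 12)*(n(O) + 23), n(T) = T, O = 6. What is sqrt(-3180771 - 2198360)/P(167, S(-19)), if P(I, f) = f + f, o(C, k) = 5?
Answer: I*sqrt(5379131)/986 ≈ 2.3522*I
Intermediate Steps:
S(V) = 493 (S(V) = (5 + 12)*(6 + 23) = 17*29 = 493)
P(I, f) = 2*f
sqrt(-3180771 - 2198360)/P(167, S(-19)) = sqrt(-3180771 - 2198360)/((2*493)) = sqrt(-5379131)/986 = (I*sqrt(5379131))*(1/986) = I*sqrt(5379131)/986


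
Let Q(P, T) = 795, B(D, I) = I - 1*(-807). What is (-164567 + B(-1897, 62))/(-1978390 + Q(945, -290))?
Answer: 163698/1977595 ≈ 0.082776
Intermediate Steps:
B(D, I) = 807 + I (B(D, I) = I + 807 = 807 + I)
(-164567 + B(-1897, 62))/(-1978390 + Q(945, -290)) = (-164567 + (807 + 62))/(-1978390 + 795) = (-164567 + 869)/(-1977595) = -163698*(-1/1977595) = 163698/1977595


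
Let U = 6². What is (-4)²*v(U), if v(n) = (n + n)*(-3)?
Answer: -3456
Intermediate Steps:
U = 36
v(n) = -6*n (v(n) = (2*n)*(-3) = -6*n)
(-4)²*v(U) = (-4)²*(-6*36) = 16*(-216) = -3456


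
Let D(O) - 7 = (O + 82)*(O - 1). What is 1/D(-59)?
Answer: -1/1373 ≈ -0.00072833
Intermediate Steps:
D(O) = 7 + (-1 + O)*(82 + O) (D(O) = 7 + (O + 82)*(O - 1) = 7 + (82 + O)*(-1 + O) = 7 + (-1 + O)*(82 + O))
1/D(-59) = 1/(-75 + (-59)² + 81*(-59)) = 1/(-75 + 3481 - 4779) = 1/(-1373) = -1/1373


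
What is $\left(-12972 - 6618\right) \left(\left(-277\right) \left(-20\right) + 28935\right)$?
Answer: $-675365250$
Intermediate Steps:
$\left(-12972 - 6618\right) \left(\left(-277\right) \left(-20\right) + 28935\right) = - 19590 \left(5540 + 28935\right) = \left(-19590\right) 34475 = -675365250$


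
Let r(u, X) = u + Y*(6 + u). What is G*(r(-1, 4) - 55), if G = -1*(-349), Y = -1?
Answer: -21289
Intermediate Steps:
G = 349
r(u, X) = -6 (r(u, X) = u - (6 + u) = u + (-6 - u) = -6)
G*(r(-1, 4) - 55) = 349*(-6 - 55) = 349*(-61) = -21289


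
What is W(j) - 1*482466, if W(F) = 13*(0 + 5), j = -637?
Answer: -482401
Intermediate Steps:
W(F) = 65 (W(F) = 13*5 = 65)
W(j) - 1*482466 = 65 - 1*482466 = 65 - 482466 = -482401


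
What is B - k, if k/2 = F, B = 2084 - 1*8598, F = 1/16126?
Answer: -52522383/8063 ≈ -6514.0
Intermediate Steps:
F = 1/16126 ≈ 6.2012e-5
B = -6514 (B = 2084 - 8598 = -6514)
k = 1/8063 (k = 2*(1/16126) = 1/8063 ≈ 0.00012402)
B - k = -6514 - 1*1/8063 = -6514 - 1/8063 = -52522383/8063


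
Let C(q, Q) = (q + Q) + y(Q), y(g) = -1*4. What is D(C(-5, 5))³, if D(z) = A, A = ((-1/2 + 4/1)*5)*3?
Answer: 1157625/8 ≈ 1.4470e+5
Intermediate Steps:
y(g) = -4
A = 105/2 (A = ((-1*½ + 4*1)*5)*3 = ((-½ + 4)*5)*3 = ((7/2)*5)*3 = (35/2)*3 = 105/2 ≈ 52.500)
C(q, Q) = -4 + Q + q (C(q, Q) = (q + Q) - 4 = (Q + q) - 4 = -4 + Q + q)
D(z) = 105/2
D(C(-5, 5))³ = (105/2)³ = 1157625/8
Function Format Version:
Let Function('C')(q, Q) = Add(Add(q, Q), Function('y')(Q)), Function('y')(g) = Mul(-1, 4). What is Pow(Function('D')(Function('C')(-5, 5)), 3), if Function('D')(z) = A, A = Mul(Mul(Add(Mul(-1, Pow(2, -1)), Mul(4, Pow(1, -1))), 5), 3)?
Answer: Rational(1157625, 8) ≈ 1.4470e+5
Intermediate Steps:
Function('y')(g) = -4
A = Rational(105, 2) (A = Mul(Mul(Add(Mul(-1, Rational(1, 2)), Mul(4, 1)), 5), 3) = Mul(Mul(Add(Rational(-1, 2), 4), 5), 3) = Mul(Mul(Rational(7, 2), 5), 3) = Mul(Rational(35, 2), 3) = Rational(105, 2) ≈ 52.500)
Function('C')(q, Q) = Add(-4, Q, q) (Function('C')(q, Q) = Add(Add(q, Q), -4) = Add(Add(Q, q), -4) = Add(-4, Q, q))
Function('D')(z) = Rational(105, 2)
Pow(Function('D')(Function('C')(-5, 5)), 3) = Pow(Rational(105, 2), 3) = Rational(1157625, 8)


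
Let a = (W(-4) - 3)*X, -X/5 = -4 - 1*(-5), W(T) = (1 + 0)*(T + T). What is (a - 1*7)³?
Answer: 110592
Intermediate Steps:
W(T) = 2*T (W(T) = 1*(2*T) = 2*T)
X = -5 (X = -5*(-4 - 1*(-5)) = -5*(-4 + 5) = -5*1 = -5)
a = 55 (a = (2*(-4) - 3)*(-5) = (-8 - 3)*(-5) = -11*(-5) = 55)
(a - 1*7)³ = (55 - 1*7)³ = (55 - 7)³ = 48³ = 110592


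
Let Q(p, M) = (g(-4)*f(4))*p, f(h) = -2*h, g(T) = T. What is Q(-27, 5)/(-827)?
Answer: 864/827 ≈ 1.0447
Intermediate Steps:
Q(p, M) = 32*p (Q(p, M) = (-(-8)*4)*p = (-4*(-8))*p = 32*p)
Q(-27, 5)/(-827) = (32*(-27))/(-827) = -864*(-1/827) = 864/827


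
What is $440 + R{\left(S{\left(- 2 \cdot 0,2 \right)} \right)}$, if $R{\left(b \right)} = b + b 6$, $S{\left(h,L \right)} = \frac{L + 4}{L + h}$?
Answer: $461$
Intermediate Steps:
$S{\left(h,L \right)} = \frac{4 + L}{L + h}$
$R{\left(b \right)} = 7 b$ ($R{\left(b \right)} = b + 6 b = 7 b$)
$440 + R{\left(S{\left(- 2 \cdot 0,2 \right)} \right)} = 440 + 7 \frac{4 + 2}{2 - 2 \cdot 0} = 440 + 7 \frac{1}{2 - 0} \cdot 6 = 440 + 7 \frac{1}{2 + 0} \cdot 6 = 440 + 7 \cdot \frac{1}{2} \cdot 6 = 440 + 7 \cdot 3 = 440 + 21 = 461$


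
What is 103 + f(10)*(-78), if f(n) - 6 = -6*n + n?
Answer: 3535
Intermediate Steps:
f(n) = 6 - 5*n (f(n) = 6 + (-6*n + n) = 6 - 5*n)
103 + f(10)*(-78) = 103 + (6 - 5*10)*(-78) = 103 + (6 - 50)*(-78) = 103 - 44*(-78) = 103 + 3432 = 3535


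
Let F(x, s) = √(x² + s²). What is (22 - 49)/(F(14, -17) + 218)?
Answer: -5886/47039 + 27*√485/47039 ≈ -0.11249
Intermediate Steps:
F(x, s) = √(s² + x²)
(22 - 49)/(F(14, -17) + 218) = (22 - 49)/(√((-17)² + 14²) + 218) = -27/(√(289 + 196) + 218) = -27/(√485 + 218) = -27/(218 + √485)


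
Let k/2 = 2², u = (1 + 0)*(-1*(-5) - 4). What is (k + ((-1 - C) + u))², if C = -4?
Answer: 144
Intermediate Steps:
u = 1 (u = 1*(5 - 4) = 1*1 = 1)
k = 8 (k = 2*2² = 2*4 = 8)
(k + ((-1 - C) + u))² = (8 + ((-1 - 1*(-4)) + 1))² = (8 + ((-1 + 4) + 1))² = (8 + (3 + 1))² = (8 + 4)² = 12² = 144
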